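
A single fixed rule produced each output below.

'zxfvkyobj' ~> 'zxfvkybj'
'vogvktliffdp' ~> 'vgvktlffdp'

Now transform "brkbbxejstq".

In each case the input is transformed by: remove every vowel.
For "brkbbxejstq" the result is "brkbbxjstq".

brkbbxjstq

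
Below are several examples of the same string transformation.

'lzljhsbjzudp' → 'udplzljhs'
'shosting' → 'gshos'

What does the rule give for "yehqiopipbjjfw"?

jjfwyehqiop

Looking at the pairs, the operation is to swap the front and back halves of the string, then delete the first 3 characters.
Doing the same to "yehqiopipbjjfw": "jjfwyehqiop".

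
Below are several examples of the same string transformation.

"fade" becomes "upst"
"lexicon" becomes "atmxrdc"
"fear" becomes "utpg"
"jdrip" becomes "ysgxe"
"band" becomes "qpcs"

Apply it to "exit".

The transformation: shift every letter 11 places backward in the alphabet (wrapping around).
For "exit" the result is "tmxi".

tmxi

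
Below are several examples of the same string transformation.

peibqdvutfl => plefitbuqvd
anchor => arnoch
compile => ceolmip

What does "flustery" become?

fylruest

Rule — take characters alternately from the front and the back (1st, last, 2nd, 2nd-last, ...).
On "flustery" that produces "fylruest".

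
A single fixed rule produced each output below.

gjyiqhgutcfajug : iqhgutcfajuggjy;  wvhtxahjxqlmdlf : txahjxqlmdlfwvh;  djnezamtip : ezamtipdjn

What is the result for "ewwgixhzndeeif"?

gixhzndeeifeww

Each output is the input with this applied: move the first 3 characters to the end (rotate left by 3).
For "ewwgixhzndeeif" the result is "gixhzndeeifeww".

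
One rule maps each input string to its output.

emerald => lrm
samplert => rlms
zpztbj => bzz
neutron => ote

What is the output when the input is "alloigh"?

gol

The transformation: reverse the string, then keep every other character starting from the second (positions 2nd, 4th, 6th, ...).
So "alloigh" becomes "gol".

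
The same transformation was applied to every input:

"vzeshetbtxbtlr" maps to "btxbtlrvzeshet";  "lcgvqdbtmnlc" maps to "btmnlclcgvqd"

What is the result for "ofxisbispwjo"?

ispwjoofxisb

Rule — swap the front and back halves of the string.
On "ofxisbispwjo" that produces "ispwjoofxisb".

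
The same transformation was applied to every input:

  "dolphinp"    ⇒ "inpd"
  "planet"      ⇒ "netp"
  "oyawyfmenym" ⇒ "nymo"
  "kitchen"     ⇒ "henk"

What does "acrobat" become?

Looking at the pairs, the operation is to move the last 3 characters to the front (rotate right by 3), then keep only the first 4 characters.
On "acrobat": the first step gives "batacro", and the second then gives "bata".

bata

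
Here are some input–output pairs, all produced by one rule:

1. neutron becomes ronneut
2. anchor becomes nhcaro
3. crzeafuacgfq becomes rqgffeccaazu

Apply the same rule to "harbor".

The rule is to sort the characters into reverse alphabetical order, then move the first 2 characters to the end (rotate left by 2).
On "harbor": the first step gives "rrohba", and the second then gives "ohbarr".

ohbarr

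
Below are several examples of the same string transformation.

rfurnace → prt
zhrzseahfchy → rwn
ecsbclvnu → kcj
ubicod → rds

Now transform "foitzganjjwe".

ylt

The rule is to shift every letter 11 places backward in the alphabet (wrapping around), then keep only the last 3 characters.
"foitzganjjwe" → "udxiovpcyylt" → "ylt".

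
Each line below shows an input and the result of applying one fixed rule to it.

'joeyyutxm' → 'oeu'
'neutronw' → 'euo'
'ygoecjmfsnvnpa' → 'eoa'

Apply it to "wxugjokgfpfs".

What's happening: swap each adjacent pair of characters (1↔2, 3↔4, ...), then keep only the vowels.
For "wxugjokgfpfs", step one produces "xwguojgkpfsf"; step two turns that into "uo".

uo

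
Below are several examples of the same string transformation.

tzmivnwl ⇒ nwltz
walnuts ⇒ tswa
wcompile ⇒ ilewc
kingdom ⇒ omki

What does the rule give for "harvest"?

stha

What's happening: move the first 2 characters to the end (rotate left by 2), then delete the first 3 characters.
"harvest" → "rvestha" → "stha".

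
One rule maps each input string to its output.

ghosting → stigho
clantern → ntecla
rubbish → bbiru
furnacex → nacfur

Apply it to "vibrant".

bravi

Looking at the pairs, the operation is to delete the last 2 characters, then move the last 3 characters to the front (rotate right by 3).
For "vibrant" the result is "bravi".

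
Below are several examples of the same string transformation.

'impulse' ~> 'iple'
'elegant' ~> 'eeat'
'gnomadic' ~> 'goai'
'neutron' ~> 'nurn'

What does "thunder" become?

Rule — keep every other character starting from the first (positions 1st, 3rd, 5th, ...).
For "thunder" the result is "tudr".

tudr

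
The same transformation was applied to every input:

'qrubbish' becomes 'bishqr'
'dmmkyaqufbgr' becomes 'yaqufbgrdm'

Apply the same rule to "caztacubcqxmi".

acubcqxmica

Each output is the input with this applied: move the first 2 characters to the end (rotate left by 2), then delete the first 2 characters.
For "caztacubcqxmi", step one produces "ztacubcqxmica"; step two turns that into "acubcqxmica".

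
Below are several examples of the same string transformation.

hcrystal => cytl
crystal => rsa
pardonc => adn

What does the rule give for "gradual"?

rda

Looking at the pairs, the operation is to keep every other character starting from the second (positions 2nd, 4th, 6th, ...).
Applying that to "gradual" gives "rda".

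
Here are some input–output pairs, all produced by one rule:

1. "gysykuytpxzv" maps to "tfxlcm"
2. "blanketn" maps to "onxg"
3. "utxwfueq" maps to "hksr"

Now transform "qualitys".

dnvl

Each output is the input with this applied: shift every letter 13 places forward in the alphabet (wrapping around) — i.e. ROT13, then keep every other character starting from the first (positions 1st, 3rd, 5th, ...).
For "qualitys" the result is "dnvl".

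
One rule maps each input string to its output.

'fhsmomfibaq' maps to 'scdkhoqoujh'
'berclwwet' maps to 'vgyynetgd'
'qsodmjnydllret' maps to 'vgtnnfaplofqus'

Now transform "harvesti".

Rule — shift every letter 2 places forward in the alphabet (wrapping around), then reverse the string.
Working it through for "harvesti": intermediate "jctxguvk", final "kvugxtcj".
(Check on "fhsmomfibaq": → "hjuoqohkdcs" → "scdkhoqoujh" ✓)

kvugxtcj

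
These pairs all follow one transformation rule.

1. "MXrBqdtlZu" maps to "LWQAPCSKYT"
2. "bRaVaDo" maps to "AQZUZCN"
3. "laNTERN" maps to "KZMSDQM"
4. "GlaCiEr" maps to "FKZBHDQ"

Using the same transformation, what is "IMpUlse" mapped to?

Looking at the pairs, the operation is to shift every letter 1 place backward in the alphabet (wrapping around), then convert every letter to uppercase.
On "IMpUlse": the first step gives "HLoTkrd", and the second then gives "HLOTKRD".

HLOTKRD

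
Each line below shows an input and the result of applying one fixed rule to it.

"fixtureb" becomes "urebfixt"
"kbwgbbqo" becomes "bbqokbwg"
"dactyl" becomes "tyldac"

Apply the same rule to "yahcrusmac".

The rule is to swap the front and back halves of the string.
"yahcrusmac" → "usmacyahcr".

usmacyahcr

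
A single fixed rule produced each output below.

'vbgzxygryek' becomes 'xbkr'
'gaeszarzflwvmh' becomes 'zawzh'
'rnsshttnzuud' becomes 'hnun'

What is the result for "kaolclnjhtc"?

The pattern: keep one character in every 3, starting at position 2 (positions 2nd, 5th, 8th, ...), then swap each adjacent pair of characters (1↔2, 3↔4, ...).
"kaolclnjhtc" → "acjc" → "cacj".

cacj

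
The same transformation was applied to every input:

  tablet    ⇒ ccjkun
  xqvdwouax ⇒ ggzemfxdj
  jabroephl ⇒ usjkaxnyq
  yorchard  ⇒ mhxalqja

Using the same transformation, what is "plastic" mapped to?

lyujbcr

Each output is the input with this applied: move the last character to the front, then shift every letter 9 places forward in the alphabet (wrapping around).
Working it through for "plastic": intermediate "cplasti", final "lyujbcr".
(Check on "xqvdwouax": → "xxqvdwoua" → "ggzemfxdj" ✓)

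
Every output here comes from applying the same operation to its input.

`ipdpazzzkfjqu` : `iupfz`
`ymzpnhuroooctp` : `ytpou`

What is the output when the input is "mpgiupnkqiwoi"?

The rule is to keep one character in every 3, starting at position 1 (positions 1st, 4th, 7th, ...), then take characters alternately from the front and the back (1st, last, 2nd, 2nd-last, ...).
For "mpgiupnkqiwoi", step one produces "minii"; step two turns that into "miiin".

miiin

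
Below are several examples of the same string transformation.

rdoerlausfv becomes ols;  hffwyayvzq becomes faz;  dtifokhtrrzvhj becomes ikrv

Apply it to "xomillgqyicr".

mlyr

The rule is to keep one character in every 3, starting at position 3 (positions 3rd, 6th, 9th, ...).
So "xomillgqyicr" becomes "mlyr".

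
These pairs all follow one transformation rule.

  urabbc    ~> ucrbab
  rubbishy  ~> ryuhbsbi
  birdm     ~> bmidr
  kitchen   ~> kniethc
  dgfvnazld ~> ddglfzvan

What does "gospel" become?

gloesp

The rule is to take characters alternately from the front and the back (1st, last, 2nd, 2nd-last, ...).
Applying that to "gospel" gives "gloesp".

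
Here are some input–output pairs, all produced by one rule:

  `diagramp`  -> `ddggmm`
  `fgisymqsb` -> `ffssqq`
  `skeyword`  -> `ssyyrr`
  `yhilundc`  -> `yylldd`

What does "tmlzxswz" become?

Looking at the pairs, the operation is to keep one character in every 3, starting at position 1 (positions 1st, 4th, 7th, ...), then double every character.
Applying both steps to "tmlzxswz": "tzw", then "ttzzww".

ttzzww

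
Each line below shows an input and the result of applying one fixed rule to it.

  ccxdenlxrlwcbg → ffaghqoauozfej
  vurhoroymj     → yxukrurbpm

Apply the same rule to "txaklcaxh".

wadnofdak

The pattern: shift every letter 3 places forward in the alphabet (wrapping around).
For "txaklcaxh" the result is "wadnofdak".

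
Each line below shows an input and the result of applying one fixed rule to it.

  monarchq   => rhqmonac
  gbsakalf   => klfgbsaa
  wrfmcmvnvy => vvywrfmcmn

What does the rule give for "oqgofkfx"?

Rule — move the last 3 characters to the front (rotate right by 3), then swap the first and last characters.
Starting from "oqgofkfx": after the first operation, "kfxoqgof"; after the second, "ffxoqgok".

ffxoqgok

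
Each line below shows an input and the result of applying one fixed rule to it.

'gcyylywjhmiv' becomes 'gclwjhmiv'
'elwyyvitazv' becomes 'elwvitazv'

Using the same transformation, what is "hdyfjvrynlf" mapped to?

hdfjvrnlf

Looking at the pairs, the operation is to remove every "y".
Applying that to "hdyfjvrynlf" gives "hdfjvrnlf".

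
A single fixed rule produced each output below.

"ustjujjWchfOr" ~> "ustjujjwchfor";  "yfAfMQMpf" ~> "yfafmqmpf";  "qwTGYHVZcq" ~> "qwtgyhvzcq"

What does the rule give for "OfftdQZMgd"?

offtdqzmgd

Rule — convert every letter to lowercase.
On "OfftdQZMgd" that produces "offtdqzmgd".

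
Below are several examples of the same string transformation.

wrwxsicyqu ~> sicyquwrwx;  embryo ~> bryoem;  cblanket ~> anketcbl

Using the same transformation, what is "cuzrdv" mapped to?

zrdvcu

The pattern: swap the front and back halves of the string, then move the last character to the front.
So "cuzrdv" becomes "zrdvcu".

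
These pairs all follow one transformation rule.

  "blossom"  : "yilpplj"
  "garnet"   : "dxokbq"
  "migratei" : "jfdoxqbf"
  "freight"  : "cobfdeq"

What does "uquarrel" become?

rnrxoobi

In each case the input is transformed by: shift every letter 3 places backward in the alphabet (wrapping around).
For "uquarrel" the result is "rnrxoobi".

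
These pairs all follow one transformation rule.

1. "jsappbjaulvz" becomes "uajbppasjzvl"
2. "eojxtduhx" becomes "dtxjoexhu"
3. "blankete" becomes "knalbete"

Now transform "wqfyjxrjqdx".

jrxjyfqwxdq

The transformation: reverse the string, then move the first 3 characters to the end (rotate left by 3).
Applying that to "wqfyjxrjqdx" gives "jrxjyfqwxdq".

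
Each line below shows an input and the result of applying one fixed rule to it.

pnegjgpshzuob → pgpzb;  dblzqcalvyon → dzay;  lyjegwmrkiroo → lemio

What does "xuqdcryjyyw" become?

xdyy

In each case the input is transformed by: keep one character in every 3, starting at position 1 (positions 1st, 4th, 7th, ...).
So "xuqdcryjyyw" becomes "xdyy".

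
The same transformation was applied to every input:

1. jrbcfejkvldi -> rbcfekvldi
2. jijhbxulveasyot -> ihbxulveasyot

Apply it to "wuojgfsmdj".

In each case the input is transformed by: remove every "j".
On "wuojgfsmdj" that produces "wuogfsmd".

wuogfsmd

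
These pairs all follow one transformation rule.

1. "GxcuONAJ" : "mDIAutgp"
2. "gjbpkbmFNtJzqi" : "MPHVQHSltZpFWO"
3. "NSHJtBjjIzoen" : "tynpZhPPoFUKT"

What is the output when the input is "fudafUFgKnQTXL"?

The transformation: shift every letter 6 places forward in the alphabet (wrapping around), then flip the case of every letter.
For "fudafUFgKnQTXL" the result is "LAJGLalMqTwzdr".
(Check on "GxcuONAJ": → "MdiaUTGP" → "mDIAutgp" ✓)

LAJGLalMqTwzdr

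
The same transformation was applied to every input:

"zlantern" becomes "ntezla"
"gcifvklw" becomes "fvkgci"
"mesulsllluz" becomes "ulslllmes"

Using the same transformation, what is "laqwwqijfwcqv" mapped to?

Looking at the pairs, the operation is to delete the last 2 characters, then move the first 3 characters to the end (rotate left by 3).
On "laqwwqijfwcqv": the first step gives "laqwwqijfwc", and the second then gives "wwqijfwclaq".

wwqijfwclaq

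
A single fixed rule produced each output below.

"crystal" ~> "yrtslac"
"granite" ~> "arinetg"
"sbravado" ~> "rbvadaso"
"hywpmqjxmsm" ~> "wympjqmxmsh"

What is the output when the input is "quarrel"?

Each output is the input with this applied: move the first character to the end, then swap each adjacent pair of characters (1↔2, 3↔4, ...).
On "quarrel": the first step gives "uarrelq", and the second then gives "aurrleq".
(Check on "sbravado": → "bravados" → "rbvadaso" ✓)

aurrleq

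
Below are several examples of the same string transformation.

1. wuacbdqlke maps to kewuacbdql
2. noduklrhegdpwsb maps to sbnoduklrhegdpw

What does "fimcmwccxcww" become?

Rule — move the last 2 characters to the front (rotate right by 2).
On "fimcmwccxcww" that produces "wwfimcmwccxc".

wwfimcmwccxc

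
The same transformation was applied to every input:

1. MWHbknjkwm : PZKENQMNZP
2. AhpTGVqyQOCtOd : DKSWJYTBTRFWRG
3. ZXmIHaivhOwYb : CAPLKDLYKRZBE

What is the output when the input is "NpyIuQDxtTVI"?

QSBLXTGAWWYL

The rule is to shift every letter 3 places forward in the alphabet (wrapping around), then convert every letter to uppercase.
"NpyIuQDxtTVI" → "QsbLxTGawWYL" → "QSBLXTGAWWYL".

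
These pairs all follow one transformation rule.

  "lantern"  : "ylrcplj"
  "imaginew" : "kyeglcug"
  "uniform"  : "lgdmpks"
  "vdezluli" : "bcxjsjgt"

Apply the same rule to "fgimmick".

egkkgaid

The pattern: move the first character to the end, then shift every letter 2 places backward in the alphabet (wrapping around).
For "fgimmick", step one produces "gimmickf"; step two turns that into "egkkgaid".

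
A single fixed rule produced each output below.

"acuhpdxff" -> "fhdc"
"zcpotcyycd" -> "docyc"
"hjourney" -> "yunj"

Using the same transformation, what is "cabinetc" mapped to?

ciea

In each case the input is transformed by: keep every other character starting from the second (positions 2nd, 4th, 6th, ...), then swap the first and last characters.
On "cabinetc": the first step gives "aiec", and the second then gives "ciea".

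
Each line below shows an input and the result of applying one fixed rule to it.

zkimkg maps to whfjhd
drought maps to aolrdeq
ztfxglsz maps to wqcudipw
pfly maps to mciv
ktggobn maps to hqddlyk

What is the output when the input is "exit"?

bufq

What's happening: shift every letter 3 places backward in the alphabet (wrapping around).
For "exit" the result is "bufq".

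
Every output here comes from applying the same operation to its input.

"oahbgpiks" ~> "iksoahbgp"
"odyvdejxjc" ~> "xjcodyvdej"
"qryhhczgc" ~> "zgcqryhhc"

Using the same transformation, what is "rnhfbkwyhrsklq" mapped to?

klqrnhfbkwyhrs

Looking at the pairs, the operation is to move the last 3 characters to the front (rotate right by 3).
"rnhfbkwyhrsklq" → "klqrnhfbkwyhrs".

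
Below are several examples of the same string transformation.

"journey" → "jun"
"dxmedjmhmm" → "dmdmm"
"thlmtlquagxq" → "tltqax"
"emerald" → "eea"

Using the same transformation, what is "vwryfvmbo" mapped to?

vrfm

Rule — delete the last character, then keep every other character starting from the first (positions 1st, 3rd, 5th, ...).
So "vwryfvmbo" becomes "vrfm".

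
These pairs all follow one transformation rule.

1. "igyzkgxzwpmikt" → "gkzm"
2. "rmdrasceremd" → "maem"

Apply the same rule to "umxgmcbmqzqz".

mmmq

The transformation: move the last character to the front, then keep one character in every 3, starting at position 3 (positions 3rd, 6th, 9th, ...).
Working it through for "umxgmcbmqzqz": intermediate "zumxgmcbmqzq", final "mmmq".
(Check on "igyzkgxzwpmikt": → "tigyzkgxzwpmik" → "gkzm" ✓)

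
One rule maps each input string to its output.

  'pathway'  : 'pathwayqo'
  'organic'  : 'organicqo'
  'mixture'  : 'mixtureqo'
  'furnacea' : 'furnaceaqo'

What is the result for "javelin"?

javelinqo

Rule — append "qo".
"javelin" → "javelinqo".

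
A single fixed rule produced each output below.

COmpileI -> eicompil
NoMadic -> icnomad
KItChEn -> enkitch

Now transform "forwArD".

rdforwa

Each output is the input with this applied: move the last 2 characters to the front (rotate right by 2), then convert every letter to lowercase.
Working it through for "forwArD": intermediate "rDforwA", final "rdforwa".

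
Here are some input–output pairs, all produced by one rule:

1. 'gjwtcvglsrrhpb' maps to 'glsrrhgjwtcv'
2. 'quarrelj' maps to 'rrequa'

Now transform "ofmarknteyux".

Rule — delete the last 2 characters, then swap the front and back halves of the string.
Starting from "ofmarknteyux": after the first operation, "ofmarkntey"; after the second, "knteyofmar".

knteyofmar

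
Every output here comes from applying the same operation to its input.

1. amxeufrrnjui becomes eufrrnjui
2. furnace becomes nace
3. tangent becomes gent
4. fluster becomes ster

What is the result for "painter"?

The pattern: delete the first 3 characters.
For "painter" the result is "nter".

nter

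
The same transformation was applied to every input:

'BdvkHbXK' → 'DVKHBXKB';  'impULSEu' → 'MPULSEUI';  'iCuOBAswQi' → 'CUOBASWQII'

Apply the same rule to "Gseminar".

SEMINARG

Rule — move the first character to the end, then convert every letter to uppercase.
Working it through for "Gseminar": intermediate "seminarG", final "SEMINARG".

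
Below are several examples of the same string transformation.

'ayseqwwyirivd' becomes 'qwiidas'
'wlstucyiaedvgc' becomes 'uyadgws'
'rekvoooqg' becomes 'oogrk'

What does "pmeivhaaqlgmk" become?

vaqgkpe

Looking at the pairs, the operation is to keep every other character starting from the first (positions 1st, 3rd, 5th, ...), then move the first 2 characters to the end (rotate left by 2).
For "pmeivhaaqlgmk", step one produces "pevaqgk"; step two turns that into "vaqgkpe".
(Check on "wlstucyiaedvgc": → "wsuyadg" → "uyadgws" ✓)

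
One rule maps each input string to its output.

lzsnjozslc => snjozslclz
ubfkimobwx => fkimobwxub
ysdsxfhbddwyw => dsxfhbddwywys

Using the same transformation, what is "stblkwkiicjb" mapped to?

blkwkiicjbst

What's happening: move the first 2 characters to the end (rotate left by 2).
So "stblkwkiicjb" becomes "blkwkiicjbst".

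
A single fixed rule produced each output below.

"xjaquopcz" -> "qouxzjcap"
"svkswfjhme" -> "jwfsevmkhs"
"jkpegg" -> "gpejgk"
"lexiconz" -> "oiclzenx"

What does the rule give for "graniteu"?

tnigurea

In each case the input is transformed by: take characters alternately from the front and the back (1st, last, 2nd, 2nd-last, ...), then move the last 3 characters to the front (rotate right by 3).
Applying both steps to "graniteu": "gureatni", then "tnigurea".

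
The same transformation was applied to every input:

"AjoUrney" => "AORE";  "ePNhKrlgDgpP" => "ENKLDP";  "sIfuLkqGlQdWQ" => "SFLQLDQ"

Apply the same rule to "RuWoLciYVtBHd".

RWLIVBD

The rule is to keep every other character starting from the first (positions 1st, 3rd, 5th, ...), then convert every letter to uppercase.
On "RuWoLciYVtBHd": the first step gives "RWLiVBd", and the second then gives "RWLIVBD".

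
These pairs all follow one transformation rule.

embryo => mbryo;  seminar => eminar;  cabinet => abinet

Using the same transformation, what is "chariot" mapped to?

What's happening: delete the first character.
On "chariot" that produces "hariot".

hariot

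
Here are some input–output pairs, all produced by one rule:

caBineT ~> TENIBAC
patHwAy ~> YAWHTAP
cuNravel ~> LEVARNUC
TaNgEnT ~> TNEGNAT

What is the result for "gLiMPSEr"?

The rule is to reverse the string, then convert every letter to uppercase.
Starting from "gLiMPSEr": after the first operation, "rESPMiLg"; after the second, "RESPMILG".
(Check on "TaNgEnT": → "TnEgNaT" → "TNEGNAT" ✓)

RESPMILG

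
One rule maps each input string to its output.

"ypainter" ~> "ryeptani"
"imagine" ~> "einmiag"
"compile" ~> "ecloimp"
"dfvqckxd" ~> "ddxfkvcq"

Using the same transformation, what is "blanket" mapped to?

Rule — take characters alternately from the front and the back (1st, last, 2nd, 2nd-last, ...), then swap each adjacent pair of characters (1↔2, 3↔4, ...).
On "blanket": the first step gives "btleakn", and the second then gives "tbelkan".

tbelkan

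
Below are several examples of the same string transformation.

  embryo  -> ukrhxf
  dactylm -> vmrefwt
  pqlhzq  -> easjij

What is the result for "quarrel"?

tkkxejn

The pattern: shift every letter 7 places backward in the alphabet (wrapping around), then move the first 2 characters to the end (rotate left by 2).
Working it through for "quarrel": intermediate "jntkkxe", final "tkkxejn".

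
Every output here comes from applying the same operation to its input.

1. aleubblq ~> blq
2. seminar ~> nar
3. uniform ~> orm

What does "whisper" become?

per

The transformation: keep only the last 3 characters.
So "whisper" becomes "per".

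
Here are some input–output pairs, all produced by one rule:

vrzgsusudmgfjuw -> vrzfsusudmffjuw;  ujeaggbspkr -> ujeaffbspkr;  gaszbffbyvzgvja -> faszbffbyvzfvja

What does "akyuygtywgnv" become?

akyuyftywfnv

What's happening: replace every "g" with "f".
For "akyuygtywgnv" the result is "akyuyftywfnv".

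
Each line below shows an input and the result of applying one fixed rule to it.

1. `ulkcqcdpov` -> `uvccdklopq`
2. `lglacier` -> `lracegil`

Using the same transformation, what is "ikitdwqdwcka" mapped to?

Looking at the pairs, the operation is to sort the characters into alphabetical order, then move the last 2 characters to the front (rotate right by 2).
On "ikitdwqdwcka": the first step gives "acddiikkqtww", and the second then gives "wwacddiikkqt".

wwacddiikkqt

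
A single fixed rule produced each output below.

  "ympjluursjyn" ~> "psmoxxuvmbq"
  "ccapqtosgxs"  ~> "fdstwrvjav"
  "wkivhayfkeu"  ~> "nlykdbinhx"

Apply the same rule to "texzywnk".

Rule — shift every letter 3 places forward in the alphabet (wrapping around), then delete the first character.
"texzywnk" → "whacbzqn" → "hacbzqn".

hacbzqn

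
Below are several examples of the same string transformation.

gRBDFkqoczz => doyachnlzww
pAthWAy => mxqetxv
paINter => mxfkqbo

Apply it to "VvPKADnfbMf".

The pattern: shift every letter 3 places backward in the alphabet (wrapping around), then convert every letter to lowercase.
On "VvPKADnfbMf" that produces "ssmhxakcyjc".
(Check on "paINter": → "mxFKqbo" → "mxfkqbo" ✓)

ssmhxakcyjc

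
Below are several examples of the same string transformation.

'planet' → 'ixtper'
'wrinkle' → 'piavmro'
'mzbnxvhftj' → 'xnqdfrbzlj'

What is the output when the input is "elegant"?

The pattern: move the last 2 characters to the front (rotate right by 2), then shift every letter 4 places forward in the alphabet (wrapping around).
Applying both steps to "elegant": "ntelega", then "rxipike".

rxipike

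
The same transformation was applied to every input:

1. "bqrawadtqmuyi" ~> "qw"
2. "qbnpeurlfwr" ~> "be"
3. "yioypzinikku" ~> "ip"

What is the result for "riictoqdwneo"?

Each output is the input with this applied: keep one character in every 3, starting at position 2 (positions 2nd, 5th, 8th, ...), then delete the last 2 characters.
Starting from "riictoqdwneo": after the first operation, "itde"; after the second, "it".

it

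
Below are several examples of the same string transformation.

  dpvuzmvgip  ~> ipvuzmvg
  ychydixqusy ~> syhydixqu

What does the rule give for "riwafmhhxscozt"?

Rule — delete the first 2 characters, then move the last 2 characters to the front (rotate right by 2).
For "riwafmhhxscozt", step one produces "wafmhhxscozt"; step two turns that into "ztwafmhhxsco".

ztwafmhhxsco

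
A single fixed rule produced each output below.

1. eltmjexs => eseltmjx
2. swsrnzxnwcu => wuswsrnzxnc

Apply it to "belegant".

atbelegn

Rule — move the last 2 characters to the front (rotate right by 2), then swap the first and last characters.
"belegant" → "ntbelega" → "atbelegn".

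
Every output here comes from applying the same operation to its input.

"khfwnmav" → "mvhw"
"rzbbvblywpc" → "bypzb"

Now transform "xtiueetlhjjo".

Looking at the pairs, the operation is to keep every other character starting from the second (positions 2nd, 4th, 6th, ...), then move the first 2 characters to the end (rotate left by 2).
On "xtiueetlhjjo": the first step gives "tueljo", and the second then gives "eljotu".

eljotu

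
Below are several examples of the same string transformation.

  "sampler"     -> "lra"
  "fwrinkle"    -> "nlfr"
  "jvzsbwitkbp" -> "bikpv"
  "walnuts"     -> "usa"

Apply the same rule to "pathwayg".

In each case the input is transformed by: move the first 3 characters to the end (rotate left by 3), then keep every other character starting from the second (positions 2nd, 4th, 6th, ...).
"pathwayg" → "hwaygpat" → "wypt".
(Check on "jvzsbwitkbp": → "sbwitkbpjvz" → "bikpv" ✓)

wypt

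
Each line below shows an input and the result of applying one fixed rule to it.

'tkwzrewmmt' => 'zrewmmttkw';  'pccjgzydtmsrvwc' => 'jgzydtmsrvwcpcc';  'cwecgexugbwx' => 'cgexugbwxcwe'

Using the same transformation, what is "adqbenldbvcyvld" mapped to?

benldbvcyvldadq

In each case the input is transformed by: move the first 3 characters to the end (rotate left by 3).
"adqbenldbvcyvld" → "benldbvcyvldadq".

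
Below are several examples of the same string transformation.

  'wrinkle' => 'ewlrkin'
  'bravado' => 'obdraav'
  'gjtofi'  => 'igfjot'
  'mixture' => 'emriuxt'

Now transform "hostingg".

ghgonsit

Looking at the pairs, the operation is to take characters alternately from the front and the back (1st, last, 2nd, 2nd-last, ...), then swap each adjacent pair of characters (1↔2, 3↔4, ...).
On "hostingg" that produces "ghgonsit".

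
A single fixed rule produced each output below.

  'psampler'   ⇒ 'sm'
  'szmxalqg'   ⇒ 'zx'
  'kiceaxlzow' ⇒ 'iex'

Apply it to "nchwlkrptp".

Rule — delete the last 3 characters, then keep every other character starting from the second (positions 2nd, 4th, 6th, ...).
Applying both steps to "nchwlkrptp": "nchwlkr", then "cwk".

cwk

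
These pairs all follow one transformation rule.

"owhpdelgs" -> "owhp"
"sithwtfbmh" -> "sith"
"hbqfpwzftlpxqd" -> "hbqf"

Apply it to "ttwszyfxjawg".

Rule — keep only the first 4 characters.
So "ttwszyfxjawg" becomes "ttws".

ttws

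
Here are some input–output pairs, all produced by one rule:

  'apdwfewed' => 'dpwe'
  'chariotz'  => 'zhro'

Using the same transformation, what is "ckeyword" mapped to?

dkyo

The rule is to move the last 2 characters to the front (rotate right by 2), then keep every other character starting from the second (positions 2nd, 4th, 6th, ...).
Applying both steps to "ckeyword": "rdckeywo", then "dkyo".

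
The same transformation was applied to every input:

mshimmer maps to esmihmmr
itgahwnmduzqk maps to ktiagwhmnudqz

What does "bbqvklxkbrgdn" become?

nbbvqlkkxrbdg

The rule is to swap each adjacent pair of characters (1↔2, 3↔4, ...), then move the last character to the front.
Applying both steps to "bbqvklxkbrgdn": "bbvqlkkxrbdgn", then "nbbvqlkkxrbdg".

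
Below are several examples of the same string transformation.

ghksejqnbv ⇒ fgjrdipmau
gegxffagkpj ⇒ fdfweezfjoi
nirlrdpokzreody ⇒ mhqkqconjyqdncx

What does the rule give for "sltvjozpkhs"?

Looking at the pairs, the operation is to shift every letter 1 place backward in the alphabet (wrapping around).
"sltvjozpkhs" → "rksuinyojgr".

rksuinyojgr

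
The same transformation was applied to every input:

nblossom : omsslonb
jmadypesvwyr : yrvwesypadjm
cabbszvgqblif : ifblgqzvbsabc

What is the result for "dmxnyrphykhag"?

What's happening: reverse the string, then swap each adjacent pair of characters (1↔2, 3↔4, ...).
Starting from "dmxnyrphykhag": after the first operation, "gahkyhprynxmd"; after the second, "agkhhyrpnymxd".

agkhhyrpnymxd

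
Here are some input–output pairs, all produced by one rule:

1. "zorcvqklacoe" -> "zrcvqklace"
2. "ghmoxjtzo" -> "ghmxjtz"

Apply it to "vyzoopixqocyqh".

vyzpixqcyqh

In each case the input is transformed by: remove every "o".
Applying that to "vyzoopixqocyqh" gives "vyzpixqcyqh".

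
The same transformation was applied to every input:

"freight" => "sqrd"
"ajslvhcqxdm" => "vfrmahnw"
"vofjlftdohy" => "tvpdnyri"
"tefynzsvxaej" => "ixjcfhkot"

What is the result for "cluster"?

Looking at the pairs, the operation is to shift every letter 10 places forward in the alphabet (wrapping around), then delete the first 3 characters.
Working it through for "cluster": intermediate "mvecdob", final "cdob".

cdob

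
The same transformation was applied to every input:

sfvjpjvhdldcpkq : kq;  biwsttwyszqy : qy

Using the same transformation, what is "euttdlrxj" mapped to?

xj

The transformation: keep only the last 2 characters.
On "euttdlrxj" that produces "xj".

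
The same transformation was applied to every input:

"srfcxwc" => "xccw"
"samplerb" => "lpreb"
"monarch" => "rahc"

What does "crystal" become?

tsla

Each output is the input with this applied: delete the first 3 characters, then swap each adjacent pair of characters (1↔2, 3↔4, ...).
Starting from "crystal": after the first operation, "stal"; after the second, "tsla".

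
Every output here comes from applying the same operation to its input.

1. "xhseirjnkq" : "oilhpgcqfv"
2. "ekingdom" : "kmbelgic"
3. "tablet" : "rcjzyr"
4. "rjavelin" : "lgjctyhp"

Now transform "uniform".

In each case the input is transformed by: shift every letter 2 places backward in the alphabet (wrapping around), then reverse the string.
"uniform" → "kpmdgls".

kpmdgls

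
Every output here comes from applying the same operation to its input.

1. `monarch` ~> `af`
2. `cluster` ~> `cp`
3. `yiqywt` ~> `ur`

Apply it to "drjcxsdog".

me

The pattern: shift every letter 2 places backward in the alphabet (wrapping around), then keep only the last 2 characters.
On "drjcxsdog": the first step gives "bphavqbme", and the second then gives "me".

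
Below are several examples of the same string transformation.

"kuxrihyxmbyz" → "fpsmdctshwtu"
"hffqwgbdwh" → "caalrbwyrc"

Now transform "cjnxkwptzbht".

The transformation: shift every letter 5 places backward in the alphabet (wrapping around).
On "cjnxkwptzbht" that produces "xeisfrkouwco".

xeisfrkouwco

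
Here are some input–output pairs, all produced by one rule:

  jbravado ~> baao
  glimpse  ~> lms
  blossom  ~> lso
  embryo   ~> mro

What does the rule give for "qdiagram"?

The rule is to keep every other character starting from the second (positions 2nd, 4th, 6th, ...).
Applying that to "qdiagram" gives "darm".

darm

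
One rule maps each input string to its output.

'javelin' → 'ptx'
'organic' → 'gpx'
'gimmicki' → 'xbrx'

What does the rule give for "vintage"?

What's happening: keep every other character starting from the second (positions 2nd, 4th, 6th, ...), then shift every letter 11 places backward in the alphabet (wrapping around).
Working it through for "vintage": intermediate "itg", final "xiv".

xiv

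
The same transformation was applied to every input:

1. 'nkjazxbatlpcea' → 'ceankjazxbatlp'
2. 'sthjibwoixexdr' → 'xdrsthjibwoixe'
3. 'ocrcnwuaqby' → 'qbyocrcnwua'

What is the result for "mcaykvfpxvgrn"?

Looking at the pairs, the operation is to move the last 3 characters to the front (rotate right by 3).
"mcaykvfpxvgrn" → "grnmcaykvfpxv".

grnmcaykvfpxv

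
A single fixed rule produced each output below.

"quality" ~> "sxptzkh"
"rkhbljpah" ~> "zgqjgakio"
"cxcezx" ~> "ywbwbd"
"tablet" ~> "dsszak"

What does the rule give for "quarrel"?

Looking at the pairs, the operation is to move the last 2 characters to the front (rotate right by 2), then shift every letter 1 place backward in the alphabet (wrapping around).
"quarrel" → "elquarr" → "dkptzqq".

dkptzqq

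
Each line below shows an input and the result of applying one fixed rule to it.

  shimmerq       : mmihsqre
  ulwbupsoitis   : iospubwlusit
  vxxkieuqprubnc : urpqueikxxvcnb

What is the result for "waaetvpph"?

vteaawhpp

In each case the input is transformed by: move the last 3 characters to the front (rotate right by 3), then reverse the string.
Applying both steps to "waaetvpph": "pphwaaetv", then "vteaawhpp".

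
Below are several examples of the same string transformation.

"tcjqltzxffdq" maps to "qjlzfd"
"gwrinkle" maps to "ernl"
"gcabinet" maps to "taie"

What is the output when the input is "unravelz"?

What's happening: swap the first and last characters, then keep every other character starting from the first (positions 1st, 3rd, 5th, ...).
For "unravelz", step one produces "znravelu"; step two turns that into "zrvl".
(Check on "gwrinkle": → "ewrinklg" → "ernl" ✓)

zrvl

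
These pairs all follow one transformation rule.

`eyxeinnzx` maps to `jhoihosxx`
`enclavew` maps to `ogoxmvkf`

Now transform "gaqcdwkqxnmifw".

Each output is the input with this applied: move the last 2 characters to the front (rotate right by 2), then shift every letter 10 places forward in the alphabet (wrapping around).
Starting from "gaqcdwkqxnmifw": after the first operation, "fwgaqcdwkqxnmi"; after the second, "pgqkamnguahxws".

pgqkamnguahxws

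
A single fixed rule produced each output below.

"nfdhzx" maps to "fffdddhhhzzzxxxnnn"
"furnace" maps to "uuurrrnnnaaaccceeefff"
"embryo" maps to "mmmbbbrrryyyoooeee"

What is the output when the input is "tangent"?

What's happening: repeat every character 3 times, then move the first 3 characters to the end (rotate left by 3).
Applying both steps to "tangent": "tttaaannngggeeennnttt", then "aaannngggeeennntttttt".
(Check on "nfdhzx": → "nnnfffdddhhhzzzxxx" → "fffdddhhhzzzxxxnnn" ✓)

aaannngggeeennntttttt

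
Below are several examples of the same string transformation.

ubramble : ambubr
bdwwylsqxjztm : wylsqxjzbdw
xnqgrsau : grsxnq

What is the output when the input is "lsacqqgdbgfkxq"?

The pattern: delete the last 2 characters, then move the first 3 characters to the end (rotate left by 3).
Doing the same to "lsacqqgdbgfkxq": "cqqgdbgfklsa".
(Check on "bdwwylsqxjztm": → "bdwwylsqxjz" → "wylsqxjzbdw" ✓)

cqqgdbgfklsa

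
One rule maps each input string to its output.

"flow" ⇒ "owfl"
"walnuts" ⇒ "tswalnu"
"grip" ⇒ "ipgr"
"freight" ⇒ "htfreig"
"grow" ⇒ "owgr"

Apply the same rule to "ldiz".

izld

Looking at the pairs, the operation is to move the last 2 characters to the front (rotate right by 2).
Doing the same to "ldiz": "izld".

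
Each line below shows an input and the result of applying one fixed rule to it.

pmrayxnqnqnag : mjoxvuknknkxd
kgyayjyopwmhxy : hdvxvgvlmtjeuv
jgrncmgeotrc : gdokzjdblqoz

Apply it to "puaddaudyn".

The transformation: shift every letter 3 places backward in the alphabet (wrapping around).
Doing the same to "puaddaudyn": "mrxaaxravk".

mrxaaxravk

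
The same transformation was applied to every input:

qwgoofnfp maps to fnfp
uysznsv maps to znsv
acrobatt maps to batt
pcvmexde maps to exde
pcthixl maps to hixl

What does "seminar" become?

Rule — keep only the last 4 characters.
Applying that to "seminar" gives "inar".

inar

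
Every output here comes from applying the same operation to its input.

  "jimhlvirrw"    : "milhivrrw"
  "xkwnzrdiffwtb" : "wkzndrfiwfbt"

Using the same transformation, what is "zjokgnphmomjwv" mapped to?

ojgkpnmhmowjv

Looking at the pairs, the operation is to delete the first character, then swap each adjacent pair of characters (1↔2, 3↔4, ...).
Working it through for "zjokgnphmomjwv": intermediate "jokgnphmomjwv", final "ojgkpnmhmowjv".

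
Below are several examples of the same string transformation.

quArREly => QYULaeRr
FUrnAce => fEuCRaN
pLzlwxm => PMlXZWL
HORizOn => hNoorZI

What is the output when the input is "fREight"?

FTrHeGI

Looking at the pairs, the operation is to take characters alternately from the front and the back (1st, last, 2nd, 2nd-last, ...), then flip the case of every letter.
Working it through for "fREight": intermediate "ftRhEgi", final "FTrHeGI".
(Check on "quArREly": → "qyulAErR" → "QYULaeRr" ✓)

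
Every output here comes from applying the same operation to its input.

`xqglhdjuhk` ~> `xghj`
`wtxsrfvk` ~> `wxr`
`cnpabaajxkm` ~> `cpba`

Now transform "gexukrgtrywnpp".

Rule — delete the last 3 characters, then keep every other character starting from the first (positions 1st, 3rd, 5th, ...).
Starting from "gexukrgtrywnpp": after the first operation, "gexukrgtryw"; after the second, "gxkgrw".

gxkgrw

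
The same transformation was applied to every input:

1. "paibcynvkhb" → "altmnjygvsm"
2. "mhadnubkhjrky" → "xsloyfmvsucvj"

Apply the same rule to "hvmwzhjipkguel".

sgxhksutavrfpw

Each output is the input with this applied: shift every letter 11 places forward in the alphabet (wrapping around).
Applying that to "hvmwzhjipkguel" gives "sgxhksutavrfpw".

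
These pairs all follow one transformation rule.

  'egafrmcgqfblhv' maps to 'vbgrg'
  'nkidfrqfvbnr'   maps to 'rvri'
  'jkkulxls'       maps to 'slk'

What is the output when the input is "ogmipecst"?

In each case the input is transformed by: reverse the string, then keep one character in every 3, starting at position 1 (positions 1st, 4th, 7th, ...).
On "ogmipecst": the first step gives "tscepimgo", and the second then gives "tem".

tem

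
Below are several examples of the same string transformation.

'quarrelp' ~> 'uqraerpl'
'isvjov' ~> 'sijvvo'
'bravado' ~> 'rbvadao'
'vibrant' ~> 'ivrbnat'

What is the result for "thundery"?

htnuedyr

Each output is the input with this applied: swap each adjacent pair of characters (1↔2, 3↔4, ...).
Doing the same to "thundery": "htnuedyr".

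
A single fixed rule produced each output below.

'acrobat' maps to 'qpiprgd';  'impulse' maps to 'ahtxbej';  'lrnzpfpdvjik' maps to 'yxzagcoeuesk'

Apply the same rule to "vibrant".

pcikxqg

The transformation: move the last 3 characters to the front (rotate right by 3), then shift every letter 11 places backward in the alphabet (wrapping around).
Applying both steps to "vibrant": "antvibr", then "pcikxqg".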